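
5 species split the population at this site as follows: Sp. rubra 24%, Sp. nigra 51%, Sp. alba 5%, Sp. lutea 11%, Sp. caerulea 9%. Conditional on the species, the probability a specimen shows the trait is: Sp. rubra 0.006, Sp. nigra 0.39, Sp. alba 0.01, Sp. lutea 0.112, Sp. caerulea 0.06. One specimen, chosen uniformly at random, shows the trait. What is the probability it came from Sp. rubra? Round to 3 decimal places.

By Bayes' rule, posterior ∝ prior × likelihood:
  Sp. rubra: 0.24 × 0.006 = 0.00144
  Sp. nigra: 0.51 × 0.39 = 0.1989
  Sp. alba: 0.05 × 0.01 = 0.0005
  Sp. lutea: 0.11 × 0.112 = 0.01232
  Sp. caerulea: 0.09 × 0.06 = 0.0054
Normalizing constant = 0.21856.
P(Sp. rubra | evidence) = 0.00144 / 0.21856 ≈ 0.007.

0.007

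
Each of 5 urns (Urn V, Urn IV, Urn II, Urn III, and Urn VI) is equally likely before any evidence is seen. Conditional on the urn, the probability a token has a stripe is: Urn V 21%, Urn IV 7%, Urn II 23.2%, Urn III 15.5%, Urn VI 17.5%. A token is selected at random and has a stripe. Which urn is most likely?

Urn II

Since the prior is uniform, the posterior is proportional to the likelihood:
  Urn V: 0.21
  Urn IV: 0.07
  Urn II: 0.232
  Urn III: 0.155
  Urn VI: 0.175
Normalizing constant = 0.842.
Largest term belongs to Urn II, so Urn II is most probable.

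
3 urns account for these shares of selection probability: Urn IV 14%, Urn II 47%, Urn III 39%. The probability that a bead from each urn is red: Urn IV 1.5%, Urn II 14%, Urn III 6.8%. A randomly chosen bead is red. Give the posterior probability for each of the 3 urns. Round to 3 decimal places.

Unnormalized posteriors (prior × likelihood):
  Urn IV: 0.14 × 0.015 = 0.0021
  Urn II: 0.47 × 0.14 = 0.0658
  Urn III: 0.39 × 0.068 = 0.02652
Total = 0.09442.
P(Urn IV | red) = 0.0021/0.09442 ≈ 0.022
P(Urn II | red) = 0.0658/0.09442 ≈ 0.697
P(Urn III | red) = 0.02652/0.09442 ≈ 0.281

Urn IV 0.022, Urn II 0.697, Urn III 0.281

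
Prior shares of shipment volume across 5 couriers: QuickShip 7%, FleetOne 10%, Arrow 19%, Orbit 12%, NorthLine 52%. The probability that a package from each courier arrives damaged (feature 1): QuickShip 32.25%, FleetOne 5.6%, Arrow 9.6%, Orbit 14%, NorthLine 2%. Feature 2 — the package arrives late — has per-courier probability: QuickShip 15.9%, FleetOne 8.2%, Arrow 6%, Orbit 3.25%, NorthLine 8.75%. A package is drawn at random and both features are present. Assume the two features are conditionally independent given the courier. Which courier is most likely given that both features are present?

QuickShip

By Bayes' rule, posterior ∝ prior × likelihood:
  QuickShip: 0.07 × 0.3225 × 0.159 = 0.003589425
  FleetOne: 0.1 × 0.056 × 0.082 = 0.0004592
  Arrow: 0.19 × 0.096 × 0.06 = 0.0010944
  Orbit: 0.12 × 0.14 × 0.0325 = 0.000546
  NorthLine: 0.52 × 0.02 × 0.0875 = 0.00091
Total = 0.006599025.
Largest term belongs to QuickShip, so QuickShip is most probable.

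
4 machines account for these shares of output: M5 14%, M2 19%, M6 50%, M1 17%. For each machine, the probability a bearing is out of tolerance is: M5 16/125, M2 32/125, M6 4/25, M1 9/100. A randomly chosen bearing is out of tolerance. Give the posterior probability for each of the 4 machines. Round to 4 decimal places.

Unnormalized posteriors (prior × likelihood):
  M5: 0.14 × 0.128 = 0.01792
  M2: 0.19 × 0.256 = 0.04864
  M6: 0.5 × 0.16 = 0.08
  M1: 0.17 × 0.09 = 0.0153
Sum = 0.16186.
P(M5 | oversize) = 0.01792/0.16186 ≈ 0.1107
P(M2 | oversize) = 0.04864/0.16186 ≈ 0.3005
P(M6 | oversize) = 0.08/0.16186 ≈ 0.4943
P(M1 | oversize) = 0.0153/0.16186 ≈ 0.0945

M5 0.1107, M2 0.3005, M6 0.4943, M1 0.0945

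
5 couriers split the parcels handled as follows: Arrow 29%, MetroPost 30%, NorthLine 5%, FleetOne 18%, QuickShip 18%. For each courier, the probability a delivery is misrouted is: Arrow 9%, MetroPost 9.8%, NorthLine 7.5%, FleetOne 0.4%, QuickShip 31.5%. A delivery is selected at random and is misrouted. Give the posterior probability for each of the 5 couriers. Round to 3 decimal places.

Prior × likelihood for each hypothesis:
  Arrow: 0.29 × 0.09 = 0.0261
  MetroPost: 0.3 × 0.098 = 0.0294
  NorthLine: 0.05 × 0.075 = 0.00375
  FleetOne: 0.18 × 0.004 = 0.00072
  QuickShip: 0.18 × 0.315 = 0.0567
Normalizing constant = 0.11667.
P(Arrow | misrouted) = 0.0261/0.11667 ≈ 0.224
P(MetroPost | misrouted) = 0.0294/0.11667 ≈ 0.252
P(NorthLine | misrouted) = 0.00375/0.11667 ≈ 0.032
P(FleetOne | misrouted) = 0.00072/0.11667 ≈ 0.006
P(QuickShip | misrouted) = 0.0567/0.11667 ≈ 0.486
(Check: 0.224+0.252+0.032+0.006+0.486 = 1.000.)

Arrow 0.224, MetroPost 0.252, NorthLine 0.032, FleetOne 0.006, QuickShip 0.486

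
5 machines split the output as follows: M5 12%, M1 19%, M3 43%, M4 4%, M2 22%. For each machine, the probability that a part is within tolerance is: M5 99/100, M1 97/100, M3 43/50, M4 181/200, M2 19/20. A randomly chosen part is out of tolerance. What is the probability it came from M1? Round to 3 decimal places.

0.070

Taking complements, P(oversize | each) = M5 0.01, M1 0.03, M3 0.14, M4 0.095, M2 0.05.
Unnormalized posteriors (prior × likelihood):
  M5: 0.12 × 0.01 = 0.0012
  M1: 0.19 × 0.03 = 0.0057
  M3: 0.43 × 0.14 = 0.0602
  M4: 0.04 × 0.095 = 0.0038
  M2: 0.22 × 0.05 = 0.011
Total = 0.0819.
P(M1 | evidence) = 0.0057 / 0.0819 ≈ 0.070.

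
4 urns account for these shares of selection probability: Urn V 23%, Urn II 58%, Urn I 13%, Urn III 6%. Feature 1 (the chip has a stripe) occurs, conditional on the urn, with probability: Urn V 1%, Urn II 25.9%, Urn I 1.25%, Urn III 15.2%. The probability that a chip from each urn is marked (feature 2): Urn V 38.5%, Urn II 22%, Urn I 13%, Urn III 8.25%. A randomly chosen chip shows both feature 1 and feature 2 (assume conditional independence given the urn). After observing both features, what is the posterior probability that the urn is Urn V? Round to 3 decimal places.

0.025

Prior × likelihood for each hypothesis:
  Urn V: 0.23 × 0.01 × 0.385 = 0.0008855
  Urn II: 0.58 × 0.259 × 0.22 = 0.0330484
  Urn I: 0.13 × 0.0125 × 0.13 = 0.00021125
  Urn III: 0.06 × 0.152 × 0.0825 = 0.0007524
Sum = 0.03489755.
P(Urn V | evidence) = 0.0008855 / 0.03489755 ≈ 0.025.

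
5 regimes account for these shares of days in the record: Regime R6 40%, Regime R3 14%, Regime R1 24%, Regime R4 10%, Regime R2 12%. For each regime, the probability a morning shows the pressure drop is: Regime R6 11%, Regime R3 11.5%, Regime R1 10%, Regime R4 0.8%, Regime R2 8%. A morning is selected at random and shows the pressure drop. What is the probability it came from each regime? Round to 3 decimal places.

Regime R6 0.466, Regime R3 0.170, Regime R1 0.254, Regime R4 0.008, Regime R2 0.102

Unnormalized posteriors (prior × likelihood):
  Regime R6: 0.4 × 0.11 = 0.044
  Regime R3: 0.14 × 0.115 = 0.0161
  Regime R1: 0.24 × 0.1 = 0.024
  Regime R4: 0.1 × 0.008 = 0.0008
  Regime R2: 0.12 × 0.08 = 0.0096
Normalizing constant = 0.0945.
P(Regime R6 | drop) = 0.044/0.0945 ≈ 0.466
P(Regime R3 | drop) = 0.0161/0.0945 ≈ 0.170
P(Regime R1 | drop) = 0.024/0.0945 ≈ 0.254
P(Regime R4 | drop) = 0.0008/0.0945 ≈ 0.008
P(Regime R2 | drop) = 0.0096/0.0945 ≈ 0.102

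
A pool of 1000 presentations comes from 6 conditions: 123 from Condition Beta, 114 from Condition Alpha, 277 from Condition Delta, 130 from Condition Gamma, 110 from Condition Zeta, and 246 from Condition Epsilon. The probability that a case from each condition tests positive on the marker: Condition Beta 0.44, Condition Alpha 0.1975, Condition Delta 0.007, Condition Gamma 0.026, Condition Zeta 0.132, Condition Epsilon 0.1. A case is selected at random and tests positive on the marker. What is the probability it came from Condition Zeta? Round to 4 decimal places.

Prior × likelihood for each hypothesis:
  Condition Beta: 0.123 × 0.44 = 0.05412
  Condition Alpha: 0.114 × 0.1975 = 0.022515
  Condition Delta: 0.277 × 0.007 = 0.001939
  Condition Gamma: 0.13 × 0.026 = 0.00338
  Condition Zeta: 0.11 × 0.132 = 0.01452
  Condition Epsilon: 0.246 × 0.1 = 0.0246
Total = 0.121074.
P(Condition Zeta | evidence) = 0.01452 / 0.121074 ≈ 0.1199.

0.1199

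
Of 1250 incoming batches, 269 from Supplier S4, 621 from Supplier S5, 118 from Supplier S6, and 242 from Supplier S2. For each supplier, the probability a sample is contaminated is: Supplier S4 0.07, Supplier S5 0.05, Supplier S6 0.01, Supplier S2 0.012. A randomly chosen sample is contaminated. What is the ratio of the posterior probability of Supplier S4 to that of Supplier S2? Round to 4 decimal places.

By Bayes' rule, posterior ∝ prior × likelihood:
  Supplier S4: 0.2152 × 0.07 = 0.015064
  Supplier S5: 0.4968 × 0.05 = 0.02484
  Supplier S6: 0.0944 × 0.01 = 0.000944
  Supplier S2: 0.1936 × 0.012 = 0.0023232
Total = 0.0431712.
The ratio is 0.015064 / 0.0023232 (the normalizer cancels) = 6.4842.

6.4842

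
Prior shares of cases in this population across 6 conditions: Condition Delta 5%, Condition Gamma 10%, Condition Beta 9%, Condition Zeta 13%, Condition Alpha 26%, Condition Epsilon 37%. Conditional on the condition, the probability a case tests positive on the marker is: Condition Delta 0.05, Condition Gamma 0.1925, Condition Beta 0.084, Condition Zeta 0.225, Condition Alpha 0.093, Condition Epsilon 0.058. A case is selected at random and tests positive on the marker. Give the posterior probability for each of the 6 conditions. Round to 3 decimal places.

By Bayes' rule, posterior ∝ prior × likelihood:
  Condition Delta: 0.05 × 0.05 = 0.0025
  Condition Gamma: 0.1 × 0.1925 = 0.01925
  Condition Beta: 0.09 × 0.084 = 0.00756
  Condition Zeta: 0.13 × 0.225 = 0.02925
  Condition Alpha: 0.26 × 0.093 = 0.02418
  Condition Epsilon: 0.37 × 0.058 = 0.02146
Total = 0.1042.
P(Condition Delta | marker-positive) = 0.0025/0.1042 ≈ 0.024
P(Condition Gamma | marker-positive) = 0.01925/0.1042 ≈ 0.185
P(Condition Beta | marker-positive) = 0.00756/0.1042 ≈ 0.073
P(Condition Zeta | marker-positive) = 0.02925/0.1042 ≈ 0.281
P(Condition Alpha | marker-positive) = 0.02418/0.1042 ≈ 0.232
P(Condition Epsilon | marker-positive) = 0.02146/0.1042 ≈ 0.206
(Check: 0.024+0.185+0.073+0.281+0.232+0.206 = 1.001.)

Condition Delta 0.024, Condition Gamma 0.185, Condition Beta 0.073, Condition Zeta 0.281, Condition Alpha 0.232, Condition Epsilon 0.206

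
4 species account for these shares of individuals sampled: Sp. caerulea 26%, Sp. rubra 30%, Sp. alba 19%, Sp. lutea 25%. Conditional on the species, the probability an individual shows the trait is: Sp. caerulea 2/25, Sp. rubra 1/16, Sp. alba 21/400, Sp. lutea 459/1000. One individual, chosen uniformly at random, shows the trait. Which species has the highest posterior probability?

By Bayes' rule, posterior ∝ prior × likelihood:
  Sp. caerulea: 0.26 × 0.08 = 0.0208
  Sp. rubra: 0.3 × 0.0625 = 0.01875
  Sp. alba: 0.19 × 0.0525 = 0.009975
  Sp. lutea: 0.25 × 0.459 = 0.11475
Total = 0.164275.
Largest term belongs to Sp. lutea, so Sp. lutea is most probable.

Sp. lutea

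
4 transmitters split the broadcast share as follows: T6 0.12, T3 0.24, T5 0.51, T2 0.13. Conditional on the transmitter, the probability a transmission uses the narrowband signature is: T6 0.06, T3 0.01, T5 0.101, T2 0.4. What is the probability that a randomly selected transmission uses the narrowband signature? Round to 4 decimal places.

By Bayes' rule, posterior ∝ prior × likelihood:
  T6: 0.12 × 0.06 = 0.0072
  T3: 0.24 × 0.01 = 0.0024
  T5: 0.51 × 0.101 = 0.05151
  T2: 0.13 × 0.4 = 0.052
P(narrowband) = 0.0072 + 0.0024 + 0.05151 + 0.052 = 0.11311 → 0.1131.

0.1131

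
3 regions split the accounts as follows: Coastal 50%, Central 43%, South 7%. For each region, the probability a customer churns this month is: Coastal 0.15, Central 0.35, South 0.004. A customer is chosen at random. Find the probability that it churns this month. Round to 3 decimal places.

0.226

Prior × likelihood for each hypothesis:
  Coastal: 0.5 × 0.15 = 0.075
  Central: 0.43 × 0.35 = 0.1505
  South: 0.07 × 0.004 = 0.00028
P(churn) = 0.075 + 0.1505 + 0.00028 = 0.22578 → 0.226.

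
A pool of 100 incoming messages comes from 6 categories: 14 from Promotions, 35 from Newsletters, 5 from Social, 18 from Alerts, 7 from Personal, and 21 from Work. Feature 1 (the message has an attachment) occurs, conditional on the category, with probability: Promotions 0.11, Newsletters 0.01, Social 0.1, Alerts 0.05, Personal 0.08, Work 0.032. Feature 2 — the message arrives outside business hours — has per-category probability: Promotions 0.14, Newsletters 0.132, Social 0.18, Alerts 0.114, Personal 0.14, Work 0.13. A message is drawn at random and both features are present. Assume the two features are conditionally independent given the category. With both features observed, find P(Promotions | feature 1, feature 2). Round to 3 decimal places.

Prior × likelihood for each hypothesis:
  Promotions: 0.14 × 0.11 × 0.14 = 0.002156
  Newsletters: 0.35 × 0.01 × 0.132 = 0.000462
  Social: 0.05 × 0.1 × 0.18 = 0.0009
  Alerts: 0.18 × 0.05 × 0.114 = 0.001026
  Personal: 0.07 × 0.08 × 0.14 = 0.000784
  Work: 0.21 × 0.032 × 0.13 = 0.0008736
Normalizing constant = 0.0062016.
P(Promotions | evidence) = 0.002156 / 0.0062016 ≈ 0.348.

0.348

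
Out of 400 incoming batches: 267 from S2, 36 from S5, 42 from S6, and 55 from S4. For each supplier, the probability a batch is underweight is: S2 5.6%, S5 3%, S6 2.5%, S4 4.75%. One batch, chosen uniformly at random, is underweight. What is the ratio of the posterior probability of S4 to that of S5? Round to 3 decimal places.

By Bayes' rule, posterior ∝ prior × likelihood:
  S2: 0.6675 × 0.056 = 0.03738
  S5: 0.09 × 0.03 = 0.0027
  S6: 0.105 × 0.025 = 0.002625
  S4: 0.1375 × 0.0475 = 0.00653125
Normalizing constant = 0.04923625.
The ratio is 0.00653125 / 0.0027 (the normalizer cancels) = 2.419.

2.419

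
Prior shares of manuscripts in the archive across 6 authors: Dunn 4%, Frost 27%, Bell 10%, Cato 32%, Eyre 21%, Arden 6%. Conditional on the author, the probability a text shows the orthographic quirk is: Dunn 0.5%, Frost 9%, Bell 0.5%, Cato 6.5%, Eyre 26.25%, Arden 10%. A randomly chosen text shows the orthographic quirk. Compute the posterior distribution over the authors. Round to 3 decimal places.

Dunn 0.002, Frost 0.227, Bell 0.005, Cato 0.195, Eyre 0.516, Arden 0.056

Prior × likelihood for each hypothesis:
  Dunn: 0.04 × 0.005 = 0.0002
  Frost: 0.27 × 0.09 = 0.0243
  Bell: 0.1 × 0.005 = 0.0005
  Cato: 0.32 × 0.065 = 0.0208
  Eyre: 0.21 × 0.2625 = 0.055125
  Arden: 0.06 × 0.1 = 0.006
Normalizing constant = 0.106925.
P(Dunn | quirk) = 0.0002/0.106925 ≈ 0.002
P(Frost | quirk) = 0.0243/0.106925 ≈ 0.227
P(Bell | quirk) = 0.0005/0.106925 ≈ 0.005
P(Cato | quirk) = 0.0208/0.106925 ≈ 0.195
P(Eyre | quirk) = 0.055125/0.106925 ≈ 0.516
P(Arden | quirk) = 0.006/0.106925 ≈ 0.056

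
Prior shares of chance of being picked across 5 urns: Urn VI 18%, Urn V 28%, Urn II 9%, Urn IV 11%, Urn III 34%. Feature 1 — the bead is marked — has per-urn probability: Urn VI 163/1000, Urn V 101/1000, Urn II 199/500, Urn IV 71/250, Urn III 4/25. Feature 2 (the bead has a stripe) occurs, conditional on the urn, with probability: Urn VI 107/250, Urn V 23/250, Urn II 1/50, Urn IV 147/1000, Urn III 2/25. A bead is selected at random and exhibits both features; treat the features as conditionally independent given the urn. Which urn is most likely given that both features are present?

Prior × likelihood for each hypothesis:
  Urn VI: 0.18 × 0.163 × 0.428 = 0.01255752
  Urn V: 0.28 × 0.101 × 0.092 = 0.00260176
  Urn II: 0.09 × 0.398 × 0.02 = 0.0007164
  Urn IV: 0.11 × 0.284 × 0.147 = 0.00459228
  Urn III: 0.34 × 0.16 × 0.08 = 0.004352
Sum = 0.02481996.
Largest term belongs to Urn VI, so Urn VI is most probable.

Urn VI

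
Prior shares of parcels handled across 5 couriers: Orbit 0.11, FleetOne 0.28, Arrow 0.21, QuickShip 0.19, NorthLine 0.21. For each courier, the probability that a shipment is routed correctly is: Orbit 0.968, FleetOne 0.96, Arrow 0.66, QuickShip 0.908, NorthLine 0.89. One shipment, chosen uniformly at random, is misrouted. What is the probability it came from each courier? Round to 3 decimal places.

Taking complements, P(misrouted | each) = Orbit 0.032, FleetOne 0.04, Arrow 0.34, QuickShip 0.092, NorthLine 0.11.
By Bayes' rule, posterior ∝ prior × likelihood:
  Orbit: 0.11 × 0.032 = 0.00352
  FleetOne: 0.28 × 0.04 = 0.0112
  Arrow: 0.21 × 0.34 = 0.0714
  QuickShip: 0.19 × 0.092 = 0.01748
  NorthLine: 0.21 × 0.11 = 0.0231
Sum = 0.1267.
P(Orbit | misrouted) = 0.00352/0.1267 ≈ 0.028
P(FleetOne | misrouted) = 0.0112/0.1267 ≈ 0.088
P(Arrow | misrouted) = 0.0714/0.1267 ≈ 0.564
P(QuickShip | misrouted) = 0.01748/0.1267 ≈ 0.138
P(NorthLine | misrouted) = 0.0231/0.1267 ≈ 0.182

Orbit 0.028, FleetOne 0.088, Arrow 0.564, QuickShip 0.138, NorthLine 0.182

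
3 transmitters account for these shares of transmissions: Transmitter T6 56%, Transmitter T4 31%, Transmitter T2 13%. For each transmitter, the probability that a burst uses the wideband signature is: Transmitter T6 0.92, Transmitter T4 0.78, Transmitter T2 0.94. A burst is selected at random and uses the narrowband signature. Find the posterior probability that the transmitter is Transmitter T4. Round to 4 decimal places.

Taking complements, P(narrowband | each) = Transmitter T6 0.08, Transmitter T4 0.22, Transmitter T2 0.06.
Compute prior × likelihood for every hypothesis:
  Transmitter T6: 0.56 × 0.08 = 0.0448
  Transmitter T4: 0.31 × 0.22 = 0.0682
  Transmitter T2: 0.13 × 0.06 = 0.0078
Total = 0.1208.
P(Transmitter T4 | evidence) = 0.0682 / 0.1208 ≈ 0.5646.

0.5646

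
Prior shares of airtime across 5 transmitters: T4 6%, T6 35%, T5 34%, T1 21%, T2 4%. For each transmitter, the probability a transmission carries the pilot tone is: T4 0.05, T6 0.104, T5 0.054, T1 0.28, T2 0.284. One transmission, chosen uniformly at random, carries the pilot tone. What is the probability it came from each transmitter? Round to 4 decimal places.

T4 0.0235, T6 0.2846, T5 0.1435, T1 0.4597, T2 0.0888

Compute prior × likelihood for every hypothesis:
  T4: 0.06 × 0.05 = 0.003
  T6: 0.35 × 0.104 = 0.0364
  T5: 0.34 × 0.054 = 0.01836
  T1: 0.21 × 0.28 = 0.0588
  T2: 0.04 × 0.284 = 0.01136
Total = 0.12792.
P(T4 | pilot) = 0.003/0.12792 ≈ 0.0235
P(T6 | pilot) = 0.0364/0.12792 ≈ 0.2846
P(T5 | pilot) = 0.01836/0.12792 ≈ 0.1435
P(T1 | pilot) = 0.0588/0.12792 ≈ 0.4597
P(T2 | pilot) = 0.01136/0.12792 ≈ 0.0888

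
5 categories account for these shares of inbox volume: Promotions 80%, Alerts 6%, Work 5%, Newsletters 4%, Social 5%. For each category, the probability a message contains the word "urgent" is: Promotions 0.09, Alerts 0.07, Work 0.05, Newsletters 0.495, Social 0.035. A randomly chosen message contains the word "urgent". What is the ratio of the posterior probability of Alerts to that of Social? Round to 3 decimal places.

Unnormalized posteriors (prior × likelihood):
  Promotions: 0.8 × 0.09 = 0.072
  Alerts: 0.06 × 0.07 = 0.0042
  Work: 0.05 × 0.05 = 0.0025
  Newsletters: 0.04 × 0.495 = 0.0198
  Social: 0.05 × 0.035 = 0.00175
Normalizing constant = 0.10025.
The ratio is 0.0042 / 0.00175 (the normalizer cancels) = 2.400.

2.400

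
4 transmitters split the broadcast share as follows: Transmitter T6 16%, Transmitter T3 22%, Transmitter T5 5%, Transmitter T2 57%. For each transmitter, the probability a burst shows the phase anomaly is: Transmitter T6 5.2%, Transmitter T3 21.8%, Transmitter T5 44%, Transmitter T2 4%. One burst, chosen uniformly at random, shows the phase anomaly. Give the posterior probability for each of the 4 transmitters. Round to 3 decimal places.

Compute prior × likelihood for every hypothesis:
  Transmitter T6: 0.16 × 0.052 = 0.00832
  Transmitter T3: 0.22 × 0.218 = 0.04796
  Transmitter T5: 0.05 × 0.44 = 0.022
  Transmitter T2: 0.57 × 0.04 = 0.0228
Total = 0.10108.
P(Transmitter T6 | anomaly) = 0.00832/0.10108 ≈ 0.082
P(Transmitter T3 | anomaly) = 0.04796/0.10108 ≈ 0.474
P(Transmitter T5 | anomaly) = 0.022/0.10108 ≈ 0.218
P(Transmitter T2 | anomaly) = 0.0228/0.10108 ≈ 0.226

Transmitter T6 0.082, Transmitter T3 0.474, Transmitter T5 0.218, Transmitter T2 0.226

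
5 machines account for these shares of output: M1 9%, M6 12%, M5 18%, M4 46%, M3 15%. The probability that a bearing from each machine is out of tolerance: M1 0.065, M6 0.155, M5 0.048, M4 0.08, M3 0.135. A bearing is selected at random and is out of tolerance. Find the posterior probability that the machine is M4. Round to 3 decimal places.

0.408

Prior × likelihood for each hypothesis:
  M1: 0.09 × 0.065 = 0.00585
  M6: 0.12 × 0.155 = 0.0186
  M5: 0.18 × 0.048 = 0.00864
  M4: 0.46 × 0.08 = 0.0368
  M3: 0.15 × 0.135 = 0.02025
Total = 0.09014.
P(M4 | evidence) = 0.0368 / 0.09014 ≈ 0.408.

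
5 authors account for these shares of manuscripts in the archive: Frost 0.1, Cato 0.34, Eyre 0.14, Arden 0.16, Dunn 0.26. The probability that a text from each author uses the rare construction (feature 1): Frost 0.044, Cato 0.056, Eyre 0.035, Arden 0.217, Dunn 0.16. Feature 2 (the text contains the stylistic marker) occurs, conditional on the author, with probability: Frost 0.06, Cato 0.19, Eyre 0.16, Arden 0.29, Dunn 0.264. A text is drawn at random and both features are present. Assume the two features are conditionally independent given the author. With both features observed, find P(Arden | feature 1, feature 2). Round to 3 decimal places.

0.392

Compute prior × likelihood for every hypothesis:
  Frost: 0.1 × 0.044 × 0.06 = 0.000264
  Cato: 0.34 × 0.056 × 0.19 = 0.0036176
  Eyre: 0.14 × 0.035 × 0.16 = 0.000784
  Arden: 0.16 × 0.217 × 0.29 = 0.0100688
  Dunn: 0.26 × 0.16 × 0.264 = 0.0109824
Total = 0.0257168.
P(Arden | evidence) = 0.0100688 / 0.0257168 ≈ 0.392.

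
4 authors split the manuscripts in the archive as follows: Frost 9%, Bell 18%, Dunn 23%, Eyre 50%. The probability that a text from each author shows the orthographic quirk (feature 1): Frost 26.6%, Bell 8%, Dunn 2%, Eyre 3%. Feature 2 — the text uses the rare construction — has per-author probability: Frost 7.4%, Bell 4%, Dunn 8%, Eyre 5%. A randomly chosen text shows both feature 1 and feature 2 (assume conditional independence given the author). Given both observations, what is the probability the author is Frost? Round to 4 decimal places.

0.5112

Prior × likelihood for each hypothesis:
  Frost: 0.09 × 0.266 × 0.074 = 0.00177156
  Bell: 0.18 × 0.08 × 0.04 = 0.000576
  Dunn: 0.23 × 0.02 × 0.08 = 0.000368
  Eyre: 0.5 × 0.03 × 0.05 = 0.00075
Sum = 0.00346556.
P(Frost | evidence) = 0.00177156 / 0.00346556 ≈ 0.5112.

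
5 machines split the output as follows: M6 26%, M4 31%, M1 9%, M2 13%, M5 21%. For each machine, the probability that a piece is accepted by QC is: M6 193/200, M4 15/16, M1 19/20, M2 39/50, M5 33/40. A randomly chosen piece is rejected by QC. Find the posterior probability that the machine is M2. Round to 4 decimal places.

Taking complements, P(rejected | each) = M6 0.035, M4 0.0625, M1 0.05, M2 0.22, M5 0.175.
Prior × likelihood for each hypothesis:
  M6: 0.26 × 0.035 = 0.0091
  M4: 0.31 × 0.0625 = 0.019375
  M1: 0.09 × 0.05 = 0.0045
  M2: 0.13 × 0.22 = 0.0286
  M5: 0.21 × 0.175 = 0.03675
Normalizing constant = 0.098325.
P(M2 | evidence) = 0.0286 / 0.098325 ≈ 0.2909.

0.2909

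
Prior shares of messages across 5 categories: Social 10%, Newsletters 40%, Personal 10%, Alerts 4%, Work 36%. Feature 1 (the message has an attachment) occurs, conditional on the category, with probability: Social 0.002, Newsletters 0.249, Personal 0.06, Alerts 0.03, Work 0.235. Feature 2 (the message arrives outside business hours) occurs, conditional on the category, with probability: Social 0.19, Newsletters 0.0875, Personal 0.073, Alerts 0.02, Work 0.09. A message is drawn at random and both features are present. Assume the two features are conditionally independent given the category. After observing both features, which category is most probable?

Prior × likelihood for each hypothesis:
  Social: 0.1 × 0.002 × 0.19 = 0.000038
  Newsletters: 0.4 × 0.249 × 0.0875 = 0.008715
  Personal: 0.1 × 0.06 × 0.073 = 0.000438
  Alerts: 0.04 × 0.03 × 0.02 = 0.000024
  Work: 0.36 × 0.235 × 0.09 = 0.007614
Normalizing constant = 0.016829.
Largest term belongs to Newsletters, so Newsletters is most probable.

Newsletters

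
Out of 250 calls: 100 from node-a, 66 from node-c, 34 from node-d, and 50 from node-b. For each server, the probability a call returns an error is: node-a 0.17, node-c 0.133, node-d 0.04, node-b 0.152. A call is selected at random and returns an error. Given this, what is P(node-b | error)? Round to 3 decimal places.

0.219

Compute prior × likelihood for every hypothesis:
  node-a: 0.4 × 0.17 = 0.068
  node-c: 0.264 × 0.133 = 0.035112
  node-d: 0.136 × 0.04 = 0.00544
  node-b: 0.2 × 0.152 = 0.0304
Total = 0.138952.
P(node-b | evidence) = 0.0304 / 0.138952 ≈ 0.219.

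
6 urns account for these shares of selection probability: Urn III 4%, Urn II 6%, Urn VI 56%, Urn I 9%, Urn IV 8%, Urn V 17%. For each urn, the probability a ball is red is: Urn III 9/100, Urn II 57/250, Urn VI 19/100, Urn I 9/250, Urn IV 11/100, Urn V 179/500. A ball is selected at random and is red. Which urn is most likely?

By Bayes' rule, posterior ∝ prior × likelihood:
  Urn III: 0.04 × 0.09 = 0.0036
  Urn II: 0.06 × 0.228 = 0.01368
  Urn VI: 0.56 × 0.19 = 0.1064
  Urn I: 0.09 × 0.036 = 0.00324
  Urn IV: 0.08 × 0.11 = 0.0088
  Urn V: 0.17 × 0.358 = 0.06086
Sum = 0.19658.
Largest term belongs to Urn VI, so Urn VI is most probable.

Urn VI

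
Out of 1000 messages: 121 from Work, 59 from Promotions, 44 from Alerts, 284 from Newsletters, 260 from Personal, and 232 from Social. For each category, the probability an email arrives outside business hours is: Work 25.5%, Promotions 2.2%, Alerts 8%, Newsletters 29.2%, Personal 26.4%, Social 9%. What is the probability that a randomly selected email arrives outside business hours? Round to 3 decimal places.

0.208

Compute prior × likelihood for every hypothesis:
  Work: 0.121 × 0.255 = 0.030855
  Promotions: 0.059 × 0.022 = 0.001298
  Alerts: 0.044 × 0.08 = 0.00352
  Newsletters: 0.284 × 0.292 = 0.082928
  Personal: 0.26 × 0.264 = 0.06864
  Social: 0.232 × 0.09 = 0.02088
P(off-hours) = 0.030855 + 0.001298 + 0.00352 + 0.082928 + 0.06864 + 0.02088 = 0.208121 → 0.208.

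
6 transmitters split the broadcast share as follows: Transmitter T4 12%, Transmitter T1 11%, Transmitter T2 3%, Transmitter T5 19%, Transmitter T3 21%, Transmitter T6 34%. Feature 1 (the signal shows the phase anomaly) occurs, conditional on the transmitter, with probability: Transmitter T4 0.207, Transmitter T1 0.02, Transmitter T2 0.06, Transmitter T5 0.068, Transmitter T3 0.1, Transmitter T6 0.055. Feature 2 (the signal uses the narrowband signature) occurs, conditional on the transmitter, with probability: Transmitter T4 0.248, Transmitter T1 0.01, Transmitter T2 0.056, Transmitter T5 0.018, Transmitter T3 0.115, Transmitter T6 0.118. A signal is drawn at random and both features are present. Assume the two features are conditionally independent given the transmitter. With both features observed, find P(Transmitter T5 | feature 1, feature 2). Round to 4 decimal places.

By Bayes' rule, posterior ∝ prior × likelihood:
  Transmitter T4: 0.12 × 0.207 × 0.248 = 0.00616032
  Transmitter T1: 0.11 × 0.02 × 0.01 = 0.000022
  Transmitter T2: 0.03 × 0.06 × 0.056 = 0.0001008
  Transmitter T5: 0.19 × 0.068 × 0.018 = 0.00023256
  Transmitter T3: 0.21 × 0.1 × 0.115 = 0.002415
  Transmitter T6: 0.34 × 0.055 × 0.118 = 0.0022066
Sum = 0.01113728.
P(Transmitter T5 | evidence) = 0.00023256 / 0.01113728 ≈ 0.0209.

0.0209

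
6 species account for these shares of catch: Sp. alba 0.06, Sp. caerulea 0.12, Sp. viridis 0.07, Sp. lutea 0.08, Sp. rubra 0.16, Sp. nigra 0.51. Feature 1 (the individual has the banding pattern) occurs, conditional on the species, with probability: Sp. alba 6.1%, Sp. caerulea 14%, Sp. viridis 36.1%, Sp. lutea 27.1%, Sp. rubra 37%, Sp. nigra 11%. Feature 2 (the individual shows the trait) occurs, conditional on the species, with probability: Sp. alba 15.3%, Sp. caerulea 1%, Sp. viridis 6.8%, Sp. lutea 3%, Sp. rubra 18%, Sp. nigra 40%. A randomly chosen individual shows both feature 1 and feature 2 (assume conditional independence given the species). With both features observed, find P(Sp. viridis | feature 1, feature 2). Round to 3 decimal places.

Prior × likelihood for each hypothesis:
  Sp. alba: 0.06 × 0.061 × 0.153 = 0.00055998
  Sp. caerulea: 0.12 × 0.14 × 0.01 = 0.000168
  Sp. viridis: 0.07 × 0.361 × 0.068 = 0.00171836
  Sp. lutea: 0.08 × 0.271 × 0.03 = 0.0006504
  Sp. rubra: 0.16 × 0.37 × 0.18 = 0.010656
  Sp. nigra: 0.51 × 0.11 × 0.4 = 0.02244
Normalizing constant = 0.03619274.
P(Sp. viridis | evidence) = 0.00171836 / 0.03619274 ≈ 0.047.

0.047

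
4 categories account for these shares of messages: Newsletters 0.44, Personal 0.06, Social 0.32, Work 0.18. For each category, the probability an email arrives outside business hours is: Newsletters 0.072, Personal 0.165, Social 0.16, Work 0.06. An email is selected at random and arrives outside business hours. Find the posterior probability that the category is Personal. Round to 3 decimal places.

0.096

Prior × likelihood for each hypothesis:
  Newsletters: 0.44 × 0.072 = 0.03168
  Personal: 0.06 × 0.165 = 0.0099
  Social: 0.32 × 0.16 = 0.0512
  Work: 0.18 × 0.06 = 0.0108
Sum = 0.10358.
P(Personal | evidence) = 0.0099 / 0.10358 ≈ 0.096.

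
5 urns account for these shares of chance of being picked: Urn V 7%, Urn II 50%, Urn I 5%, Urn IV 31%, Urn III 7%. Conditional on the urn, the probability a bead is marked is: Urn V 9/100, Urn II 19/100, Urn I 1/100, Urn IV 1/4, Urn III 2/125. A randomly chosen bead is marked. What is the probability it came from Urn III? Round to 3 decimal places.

Unnormalized posteriors (prior × likelihood):
  Urn V: 0.07 × 0.09 = 0.0063
  Urn II: 0.5 × 0.19 = 0.095
  Urn I: 0.05 × 0.01 = 0.0005
  Urn IV: 0.31 × 0.25 = 0.0775
  Urn III: 0.07 × 0.016 = 0.00112
Sum = 0.18042.
P(Urn III | evidence) = 0.00112 / 0.18042 ≈ 0.006.

0.006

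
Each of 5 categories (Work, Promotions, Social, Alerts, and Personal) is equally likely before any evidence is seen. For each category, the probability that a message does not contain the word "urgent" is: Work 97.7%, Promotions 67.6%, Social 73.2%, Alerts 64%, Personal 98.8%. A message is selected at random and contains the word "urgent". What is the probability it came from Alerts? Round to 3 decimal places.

Taking complements, P(urgent-flag | each) = Work 0.023, Promotions 0.324, Social 0.268, Alerts 0.36, Personal 0.012.
Since the prior is uniform, the posterior is proportional to the likelihood:
  Work: 0.023
  Promotions: 0.324
  Social: 0.268
  Alerts: 0.36
  Personal: 0.012
Normalizing constant = 0.987.
P(Alerts | evidence) = 0.36 / 0.987 ≈ 0.365.

0.365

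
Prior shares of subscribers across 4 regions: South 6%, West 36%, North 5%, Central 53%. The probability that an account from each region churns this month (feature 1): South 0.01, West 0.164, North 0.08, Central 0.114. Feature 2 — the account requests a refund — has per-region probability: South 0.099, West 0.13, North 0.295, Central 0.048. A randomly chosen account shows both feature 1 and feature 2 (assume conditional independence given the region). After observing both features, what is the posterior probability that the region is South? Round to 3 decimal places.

By Bayes' rule, posterior ∝ prior × likelihood:
  South: 0.06 × 0.01 × 0.099 = 0.0000594
  West: 0.36 × 0.164 × 0.13 = 0.0076752
  North: 0.05 × 0.08 × 0.295 = 0.00118
  Central: 0.53 × 0.114 × 0.048 = 0.00290016
Total = 0.01181476.
P(South | evidence) = 0.0000594 / 0.01181476 ≈ 0.005.

0.005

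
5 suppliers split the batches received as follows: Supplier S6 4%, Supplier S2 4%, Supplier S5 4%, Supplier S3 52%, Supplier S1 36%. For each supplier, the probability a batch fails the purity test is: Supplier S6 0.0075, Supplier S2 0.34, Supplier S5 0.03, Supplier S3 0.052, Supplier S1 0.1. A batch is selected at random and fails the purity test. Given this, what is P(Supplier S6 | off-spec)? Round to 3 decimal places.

0.004

By Bayes' rule, posterior ∝ prior × likelihood:
  Supplier S6: 0.04 × 0.0075 = 0.0003
  Supplier S2: 0.04 × 0.34 = 0.0136
  Supplier S5: 0.04 × 0.03 = 0.0012
  Supplier S3: 0.52 × 0.052 = 0.02704
  Supplier S1: 0.36 × 0.1 = 0.036
Sum = 0.07814.
P(Supplier S6 | evidence) = 0.0003 / 0.07814 ≈ 0.004.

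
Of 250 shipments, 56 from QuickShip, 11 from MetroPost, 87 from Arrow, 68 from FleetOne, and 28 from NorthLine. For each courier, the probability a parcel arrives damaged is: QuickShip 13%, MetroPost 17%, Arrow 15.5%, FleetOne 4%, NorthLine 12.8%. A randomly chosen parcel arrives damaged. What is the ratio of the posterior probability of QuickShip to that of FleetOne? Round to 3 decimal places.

2.676

By Bayes' rule, posterior ∝ prior × likelihood:
  QuickShip: 0.224 × 0.13 = 0.02912
  MetroPost: 0.044 × 0.17 = 0.00748
  Arrow: 0.348 × 0.155 = 0.05394
  FleetOne: 0.272 × 0.04 = 0.01088
  NorthLine: 0.112 × 0.128 = 0.014336
Normalizing constant = 0.115756.
The ratio is 0.02912 / 0.01088 (the normalizer cancels) = 2.676.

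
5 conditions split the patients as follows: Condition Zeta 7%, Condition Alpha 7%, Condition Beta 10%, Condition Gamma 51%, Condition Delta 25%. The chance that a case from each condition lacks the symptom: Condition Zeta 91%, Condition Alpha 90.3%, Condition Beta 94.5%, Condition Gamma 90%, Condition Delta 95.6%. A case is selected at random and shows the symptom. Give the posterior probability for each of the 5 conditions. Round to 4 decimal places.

Condition Zeta 0.0782, Condition Alpha 0.0843, Condition Beta 0.0682, Condition Gamma 0.6328, Condition Delta 0.1365

Taking complements, P(symptomatic | each) = Condition Zeta 0.09, Condition Alpha 0.097, Condition Beta 0.055, Condition Gamma 0.1, Condition Delta 0.044.
Compute prior × likelihood for every hypothesis:
  Condition Zeta: 0.07 × 0.09 = 0.0063
  Condition Alpha: 0.07 × 0.097 = 0.00679
  Condition Beta: 0.1 × 0.055 = 0.0055
  Condition Gamma: 0.51 × 0.1 = 0.051
  Condition Delta: 0.25 × 0.044 = 0.011
Sum = 0.08059.
P(Condition Zeta | symptomatic) = 0.0063/0.08059 ≈ 0.0782
P(Condition Alpha | symptomatic) = 0.00679/0.08059 ≈ 0.0843
P(Condition Beta | symptomatic) = 0.0055/0.08059 ≈ 0.0682
P(Condition Gamma | symptomatic) = 0.051/0.08059 ≈ 0.6328
P(Condition Delta | symptomatic) = 0.011/0.08059 ≈ 0.1365
(Check: 0.0782+0.0843+0.0682+0.6328+0.1365 = 1.0000.)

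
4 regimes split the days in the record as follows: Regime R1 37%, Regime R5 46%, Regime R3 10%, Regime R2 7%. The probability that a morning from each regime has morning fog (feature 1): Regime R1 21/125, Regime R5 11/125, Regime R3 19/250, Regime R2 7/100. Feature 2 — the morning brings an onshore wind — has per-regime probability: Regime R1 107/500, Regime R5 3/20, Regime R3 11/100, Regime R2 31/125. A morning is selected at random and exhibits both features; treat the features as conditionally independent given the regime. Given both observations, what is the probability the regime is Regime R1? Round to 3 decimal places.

By Bayes' rule, posterior ∝ prior × likelihood:
  Regime R1: 0.37 × 0.168 × 0.214 = 0.01330224
  Regime R5: 0.46 × 0.088 × 0.15 = 0.006072
  Regime R3: 0.1 × 0.076 × 0.11 = 0.000836
  Regime R2: 0.07 × 0.07 × 0.248 = 0.0012152
Total = 0.02142544.
P(Regime R1 | evidence) = 0.01330224 / 0.02142544 ≈ 0.621.

0.621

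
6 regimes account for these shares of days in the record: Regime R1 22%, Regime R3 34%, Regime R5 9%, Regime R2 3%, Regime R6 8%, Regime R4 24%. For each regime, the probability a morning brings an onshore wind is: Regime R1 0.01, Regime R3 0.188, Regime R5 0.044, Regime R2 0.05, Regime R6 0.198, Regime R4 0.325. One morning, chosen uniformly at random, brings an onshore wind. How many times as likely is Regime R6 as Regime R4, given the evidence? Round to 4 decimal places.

By Bayes' rule, posterior ∝ prior × likelihood:
  Regime R1: 0.22 × 0.01 = 0.0022
  Regime R3: 0.34 × 0.188 = 0.06392
  Regime R5: 0.09 × 0.044 = 0.00396
  Regime R2: 0.03 × 0.05 = 0.0015
  Regime R6: 0.08 × 0.198 = 0.01584
  Regime R4: 0.24 × 0.325 = 0.078
Normalizing constant = 0.16542.
The ratio is 0.01584 / 0.078 (the normalizer cancels) = 0.2031.

0.2031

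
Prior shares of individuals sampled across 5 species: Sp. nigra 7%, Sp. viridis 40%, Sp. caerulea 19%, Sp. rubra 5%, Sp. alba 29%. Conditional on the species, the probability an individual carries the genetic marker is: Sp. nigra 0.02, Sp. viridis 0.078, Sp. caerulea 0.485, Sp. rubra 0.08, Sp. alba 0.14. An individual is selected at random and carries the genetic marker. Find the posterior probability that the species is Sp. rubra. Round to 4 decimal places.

Unnormalized posteriors (prior × likelihood):
  Sp. nigra: 0.07 × 0.02 = 0.0014
  Sp. viridis: 0.4 × 0.078 = 0.0312
  Sp. caerulea: 0.19 × 0.485 = 0.09215
  Sp. rubra: 0.05 × 0.08 = 0.004
  Sp. alba: 0.29 × 0.14 = 0.0406
Total = 0.16935.
P(Sp. rubra | evidence) = 0.004 / 0.16935 ≈ 0.0236.

0.0236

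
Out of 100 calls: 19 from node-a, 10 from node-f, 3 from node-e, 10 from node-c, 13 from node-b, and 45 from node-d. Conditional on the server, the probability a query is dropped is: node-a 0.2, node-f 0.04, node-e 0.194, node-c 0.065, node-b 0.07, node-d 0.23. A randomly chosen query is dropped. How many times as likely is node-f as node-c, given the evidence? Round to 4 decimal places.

Compute prior × likelihood for every hypothesis:
  node-a: 0.19 × 0.2 = 0.038
  node-f: 0.1 × 0.04 = 0.004
  node-e: 0.03 × 0.194 = 0.00582
  node-c: 0.1 × 0.065 = 0.0065
  node-b: 0.13 × 0.07 = 0.0091
  node-d: 0.45 × 0.23 = 0.1035
Normalizing constant = 0.16692.
The ratio is 0.004 / 0.0065 (the normalizer cancels) = 0.6154.

0.6154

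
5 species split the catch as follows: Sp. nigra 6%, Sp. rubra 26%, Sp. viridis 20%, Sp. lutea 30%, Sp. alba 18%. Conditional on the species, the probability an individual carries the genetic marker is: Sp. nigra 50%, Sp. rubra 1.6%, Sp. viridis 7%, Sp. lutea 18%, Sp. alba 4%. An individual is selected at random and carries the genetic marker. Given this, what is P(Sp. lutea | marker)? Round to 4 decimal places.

Compute prior × likelihood for every hypothesis:
  Sp. nigra: 0.06 × 0.5 = 0.03
  Sp. rubra: 0.26 × 0.016 = 0.00416
  Sp. viridis: 0.2 × 0.07 = 0.014
  Sp. lutea: 0.3 × 0.18 = 0.054
  Sp. alba: 0.18 × 0.04 = 0.0072
Normalizing constant = 0.10936.
P(Sp. lutea | evidence) = 0.054 / 0.10936 ≈ 0.4938.

0.4938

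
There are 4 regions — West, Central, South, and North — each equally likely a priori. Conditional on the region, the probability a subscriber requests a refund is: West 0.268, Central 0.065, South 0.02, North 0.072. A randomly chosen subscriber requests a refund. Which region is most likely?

West

With a uniform prior (1/4 each), posterior ∝ likelihood:
  West: 0.268
  Central: 0.065
  South: 0.02
  North: 0.072
Sum = 0.425.
Largest term belongs to West, so West is most probable.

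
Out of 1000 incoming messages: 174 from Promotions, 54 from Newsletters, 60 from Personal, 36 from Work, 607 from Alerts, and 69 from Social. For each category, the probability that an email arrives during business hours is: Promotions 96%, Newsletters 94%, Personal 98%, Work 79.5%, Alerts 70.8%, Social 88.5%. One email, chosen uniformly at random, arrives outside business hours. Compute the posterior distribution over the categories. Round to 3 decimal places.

Taking complements, P(off-hours | each) = Promotions 0.04, Newsletters 0.06, Personal 0.02, Work 0.205, Alerts 0.292, Social 0.115.
Compute prior × likelihood for every hypothesis:
  Promotions: 0.174 × 0.04 = 0.00696
  Newsletters: 0.054 × 0.06 = 0.00324
  Personal: 0.06 × 0.02 = 0.0012
  Work: 0.036 × 0.205 = 0.00738
  Alerts: 0.607 × 0.292 = 0.177244
  Social: 0.069 × 0.115 = 0.007935
Total = 0.203959.
P(Promotions | off-hours) = 0.00696/0.203959 ≈ 0.034
P(Newsletters | off-hours) = 0.00324/0.203959 ≈ 0.016
P(Personal | off-hours) = 0.0012/0.203959 ≈ 0.006
P(Work | off-hours) = 0.00738/0.203959 ≈ 0.036
P(Alerts | off-hours) = 0.177244/0.203959 ≈ 0.869
P(Social | off-hours) = 0.007935/0.203959 ≈ 0.039
(Check: 0.034+0.016+0.006+0.036+0.869+0.039 = 1.000.)

Promotions 0.034, Newsletters 0.016, Personal 0.006, Work 0.036, Alerts 0.869, Social 0.039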